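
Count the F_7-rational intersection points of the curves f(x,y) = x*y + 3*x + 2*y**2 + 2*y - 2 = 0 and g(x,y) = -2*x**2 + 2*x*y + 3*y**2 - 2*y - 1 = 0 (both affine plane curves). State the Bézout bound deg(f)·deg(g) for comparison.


Common zeros: {(1, 6)}; count = 1; Bézout bound = 4.

deg(f) = 2, deg(g) = 2, so Bézout bound = 4.
Scan x ∈ F_7. For each x, list the y ∈ F_7 with f(x, y) ≡ 0 and those with g(x, y) ≡ 0 (mod 7); the common zeros in that column are the intersection.
  x = 0: f ≡ 0 at y ∈ ∅; g ≡ 0 at y ∈ {1, 2}; common: ∅.
  x = 1: f ≡ 0 at y ∈ {3, 6}; g ≡ 0 at y ∈ {1, 6}; common: {6}.
  x = 2: f ≡ 0 at y ∈ ∅; g ≡ 0 at y ∈ {2}; common: ∅.
  x = 3: f ≡ 0 at y ∈ {0, 1}; g ≡ 0 at y ∈ ∅; common: ∅.
  x = 4: f ≡ 0 at y ∈ ∅; g ≡ 0 at y ∈ ∅; common: ∅.
  x = 5: f ≡ 0 at y ∈ {2, 5}; g ≡ 0 at y ∈ {3, 6}; common: ∅.
  x = 6: f ≡ 0 at y ∈ ∅; g ≡ 0 at y ∈ ∅; common: ∅.
Collecting: common zeros = {(1, 6)}, so the count is 1.
Comparison with the Bézout bound: 1 ≤ 4 = deg(f)·deg(g), as expected for curves with no common component (the affine F_7-count falls short of the bound because intersections may lie at infinity, over extension fields, or carry multiplicity).


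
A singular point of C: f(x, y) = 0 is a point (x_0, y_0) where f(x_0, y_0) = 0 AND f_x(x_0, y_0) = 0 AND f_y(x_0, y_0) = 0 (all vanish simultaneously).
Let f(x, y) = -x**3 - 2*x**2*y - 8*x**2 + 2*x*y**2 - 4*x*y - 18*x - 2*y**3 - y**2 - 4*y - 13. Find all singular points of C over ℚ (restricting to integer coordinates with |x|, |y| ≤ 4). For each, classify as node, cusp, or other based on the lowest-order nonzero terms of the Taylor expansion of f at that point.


Singular points: {(-2, -1)}; classification: cusp.

Compute partial derivatives:
  f_x = -3*x**2 - 4*x*y - 16*x + 2*y**2 - 4*y - 18.
  f_y = -2*x**2 + 4*x*y - 4*x - 6*y**2 - 2*y - 4.
Scan x_0 ∈ {−4, ..., 4}. For each x_0, f_y(x_0, y) is a polynomial in y; find its integer roots y ∈ {−4, ..., 4}, then test f_x and f at those candidates.
  x = -4: f_y(-4, y) = -6*y**2 - 18*y - 20; no integer root y with |y| ≤ 4.
  x = -3: f_y(-3, y) = -6*y**2 - 14*y - 10; no integer root y with |y| ≤ 4.
  x = -2: f_y(-2, y) = -6*y**2 - 10*y - 4; vanishes at y ∈ {-1}. (-2, -1): f_x = 0, f = 0 — SINGULAR.
  x = -1: f_y(-1, y) = -6*y**2 - 6*y - 2; no integer root y with |y| ≤ 4.
  x = 0: f_y(0, y) = -6*y**2 - 2*y - 4; no integer root y with |y| ≤ 4.
  x = 1: f_y(1, y) = -6*y**2 + 2*y - 10; no integer root y with |y| ≤ 4.
  x = 2: f_y(2, y) = -6*y**2 + 6*y - 20; no integer root y with |y| ≤ 4.
  x = 3: f_y(3, y) = -6*y**2 + 10*y - 34; no integer root y with |y| ≤ 4.
  x = 4: f_y(4, y) = -6*y**2 + 14*y - 52; no integer root y with |y| ≤ 4.
Only singular point on the grid: (-2, -1).
Classify: substitute x = -2 + u, y = -1 + v and expand: f = -u**3 - 2*u**2*v + 2*u*v**2 - 2*v**3 + v**2.
No constant or linear terms (consistent with a singular point). Quadratic part: v**2. Cubic part: -u**3 - 2*u**2*v + 2*u*v**2 - 2*v**3.
The quadratic part v**2 is a perfect square, so there is a single (double) tangent line v = 0, i.e. y = -1. Restricting the cubic part to that line (v = 0) leaves -u**3 ≠ 0, so f is not divisible by v and the branch is v² ≈ u**3 to lowest order — this is a cusp.
Classification: cusp.


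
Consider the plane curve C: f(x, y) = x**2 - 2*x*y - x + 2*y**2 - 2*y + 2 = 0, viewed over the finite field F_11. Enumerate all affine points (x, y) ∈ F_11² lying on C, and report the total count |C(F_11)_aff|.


Affine F_11-points: {(1, 1), (2, 1), (2, 2), (3, 2), (5, 0), (5, 6), (7, 0), (7, 8), (8, 3), (8, 6), (10, 3), (10, 8)}; count = 12.

For each of the 121 pairs (x, y) ∈ F_11², evaluate f(x, y) mod 11. Record the zeros.
  x = 0: [0↦2, 1↦2, 2↦6, 3↦3, 4↦4, 5↦9, 6↦7, 7↦9, 8↦4, 9↦3, 10↦6]  zeros at y ∈ ∅
  x = 1: [0↦2, 1↦0, 2↦2, 3↦8, 4↦7, 5↦10, 6↦6, 7↦6, 8↦10, 9↦7, 10↦8]  zeros at y ∈ {1}
  x = 2: [0↦4, 1↦0, 2↦0, 3↦4, 4↦1, 5↦2, 6↦7, 7↦5, 8↦7, 9↦2, 10↦1]  zeros at y ∈ {1, 2}
  x = 3: [0↦8, 1↦2, 2↦0, 3↦2, 4↦8, 5↦7, 6↦10, 7↦6, 8↦6, 9↦10, 10↦7]  zeros at y ∈ {2}
  x = 4: [0↦3, 1↦6, 2↦2, 3↦2, 4↦6, 5↦3, 6↦4, 7↦9, 8↦7, 9↦9, 10↦4]  zeros at y ∈ ∅
  x = 5: [0↦0, 1↦1, 2↦6, 3↦4, 4↦6, 5↦1, 6↦0, 7↦3, 8↦10, 9↦10, 10↦3]  zeros at y ∈ {0, 6}
  x = 6: [0↦10, 1↦9, 2↦1, 3↦8, 4↦8, 5↦1, 6↦9, 7↦10, 8↦4, 9↦2, 10↦4]  zeros at y ∈ ∅
  x = 7: [0↦0, 1↦8, 2↦9, 3↦3, 4↦1, 5↦3, 6↦9, 7↦8, 8↦0, 9↦7, 10↦7]  zeros at y ∈ {0, 8}
  x = 8: [0↦3, 1↦9, 2↦8, 3↦0, 4↦7, 5↦7, 6↦0, 7↦8, 8↦9, 9↦3, 10↦1]  zeros at y ∈ {3, 6}
  x = 9: [0↦8, 1↦1, 2↦9, 3↦10, 4↦4, 5↦2, 6↦4, 7↦10, 8↦9, 9↦1, 10↦8]  zeros at y ∈ ∅
  x = 10: [0↦4, 1↦6, 2↦1, 3↦0, 4↦3, 5↦10, 6↦10, 7↦3, 8↦0, 9↦1, 10↦6]  zeros at y ∈ {3, 8}
Collecting zeros: affine points = {(1, 1), (2, 1), (2, 2), (3, 2), (5, 0), (5, 6), (7, 0), (7, 8), (8, 3), (8, 6), (10, 3), (10, 8)}.
Total count |C(F_11)_aff| = 12.


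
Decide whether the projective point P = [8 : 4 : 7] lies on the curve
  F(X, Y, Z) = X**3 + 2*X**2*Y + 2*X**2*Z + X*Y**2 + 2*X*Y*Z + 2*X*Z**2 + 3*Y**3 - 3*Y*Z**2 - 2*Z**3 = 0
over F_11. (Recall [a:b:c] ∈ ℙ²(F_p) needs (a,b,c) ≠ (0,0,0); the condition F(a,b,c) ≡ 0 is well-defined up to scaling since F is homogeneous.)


F(8,4,7) ≡ 9 (mod 11); P is NOT on the curve.

Evaluate F(8, 4, 7) term-by-term (mod 11).
  X**3 ↦ 1·512·1·1 = 512
  2*X**2*Y ↦ 2·64·4·1 = 512
  2*X**2*Z ↦ 2·64·1·7 = 896
  X*Y**2 ↦ 1·8·16·1 = 128
  2*X*Y*Z ↦ 2·8·4·7 = 448
  2*X*Z**2 ↦ 2·8·1·49 = 784
  3*Y**3 ↦ 3·1·64·1 = 192
  -3*Y*Z**2 ↦ -3·1·4·49 = -588
  -2*Z**3 ↦ -2·1·1·343 = -686
Sum: F(8, 4, 7) = (512) + (512) + (896) + (128) + (448) + (784) + (192) + (-588) + (-686) = 2198.
Reducing mod 11: 2198 ≡ 9 (mod 11).
Since F(a, b, c) ≡ 9 ≠ 0 (mod 11), P does NOT lie on the curve.


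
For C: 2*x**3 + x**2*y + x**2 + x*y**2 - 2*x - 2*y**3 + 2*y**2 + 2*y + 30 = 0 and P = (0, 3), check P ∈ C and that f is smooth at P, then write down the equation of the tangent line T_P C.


Tangent line at P: 7*x - 40*y + 120 = 0.

Step 1: f(0, 3) = 0, so P lies on C.
Step 2: partial derivatives
  f_x(x, y) = 6*x**2 + 2*x*y + 2*x + y**2 - 2, f_y(x, y) = x**2 + 2*x*y - 6*y**2 + 4*y + 2.
  f_x(P) = 7, f_y(P) = -40 (gradient nonzero, so P is smooth).
Step 3: tangent line at P: 7·(x − 0) + -40·(y − 3) = 0.
Expanding: 7*x - 40*y + 120 = 0.


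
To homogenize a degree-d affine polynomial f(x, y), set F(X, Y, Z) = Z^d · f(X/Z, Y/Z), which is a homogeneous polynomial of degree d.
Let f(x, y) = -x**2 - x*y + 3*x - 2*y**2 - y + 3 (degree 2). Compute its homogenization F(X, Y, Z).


F(X, Y, Z) = -X**2 - X*Y + 3*X*Z - 2*Y**2 - Y*Z + 3*Z**2

deg(f) = 2.
Substitute x = X/Z, y = Y/Z into f, then multiply by Z^2.
  monomial -1·x^2·y^0 ↦ -1·X^2·Y^0·Z^0.
  monomial -1·x^1·y^1 ↦ -1·X^1·Y^1·Z^0.
  monomial 3·x^1·y^0 ↦ 3·X^1·Y^0·Z^1.
  monomial -2·x^0·y^2 ↦ -2·X^0·Y^2·Z^0.
  monomial -1·x^0·y^1 ↦ -1·X^0·Y^1·Z^1.
  monomial 3·x^0·y^0 ↦ 3·X^0·Y^0·Z^2.
Collecting: F(X, Y, Z) = -X**2 - X*Y + 3*X*Z - 2*Y**2 - Y*Z + 3*Z**2.


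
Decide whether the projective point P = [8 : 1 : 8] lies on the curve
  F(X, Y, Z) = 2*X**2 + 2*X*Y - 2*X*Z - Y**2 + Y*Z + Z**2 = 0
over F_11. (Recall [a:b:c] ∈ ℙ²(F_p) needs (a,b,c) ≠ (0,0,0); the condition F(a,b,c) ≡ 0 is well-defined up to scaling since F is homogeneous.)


F(8,1,8) ≡ 10 (mod 11); P is NOT on the curve.

Evaluate F(8, 1, 8) term-by-term (mod 11).
  2*X**2 ↦ 2·64·1·1 = 128
  2*X*Y ↦ 2·8·1·1 = 16
  -2*X*Z ↦ -2·8·1·8 = -128
  -Y**2 ↦ -1·1·1·1 = -1
  Y*Z ↦ 1·1·1·8 = 8
  Z**2 ↦ 1·1·1·64 = 64
Sum: F(8, 1, 8) = (128) + (16) + (-128) + (-1) + (8) + (64) = 87.
Reducing mod 11: 87 ≡ 10 (mod 11).
Since F(a, b, c) ≡ 10 ≠ 0 (mod 11), P does NOT lie on the curve.


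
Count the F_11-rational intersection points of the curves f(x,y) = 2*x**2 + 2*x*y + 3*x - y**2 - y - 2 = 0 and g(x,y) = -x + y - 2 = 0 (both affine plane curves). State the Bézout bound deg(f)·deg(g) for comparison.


Common zeros: {(5, 7), (9, 0)}; count = 2; Bézout bound = 2.

deg(f) = 2, deg(g) = 1, so Bézout bound = 2.
Scan x ∈ F_11. For each x, list the y ∈ F_11 with f(x, y) ≡ 0 and those with g(x, y) ≡ 0 (mod 11); the common zeros in that column are the intersection.
  x = 0: f ≡ 0 at y ∈ {4, 6}; g ≡ 0 at y ∈ {2}; common: ∅.
  x = 1: f ≡ 0 at y ∈ ∅; g ≡ 0 at y ∈ {3}; common: ∅.
  x = 2: f ≡ 0 at y ∈ ∅; g ≡ 0 at y ∈ {4}; common: ∅.
  x = 3: f ≡ 0 at y ∈ {7, 9}; g ≡ 0 at y ∈ {5}; common: ∅.
  x = 4: f ≡ 0 at y ∈ ∅; g ≡ 0 at y ∈ {6}; common: ∅.
  x = 5: f ≡ 0 at y ∈ {2, 7}; g ≡ 0 at y ∈ {7}; common: {7}.
  x = 6: f ≡ 0 at y ∈ {0}; g ≡ 0 at y ∈ {8}; common: ∅.
  x = 7: f ≡ 0 at y ∈ ∅; g ≡ 0 at y ∈ {9}; common: ∅.
  x = 8: f ≡ 0 at y ∈ {2}; g ≡ 0 at y ∈ {10}; common: ∅.
  x = 9: f ≡ 0 at y ∈ {0, 6}; g ≡ 0 at y ∈ {0}; common: {0}.
  x = 10: f ≡ 0 at y ∈ ∅; g ≡ 0 at y ∈ {1}; common: ∅.
Collecting: common zeros = {(5, 7), (9, 0)}, so the count is 2.
Comparison with the Bézout bound: 2 ≤ 2 = deg(f)·deg(g), as expected for curves with no common component (the bound is attained).


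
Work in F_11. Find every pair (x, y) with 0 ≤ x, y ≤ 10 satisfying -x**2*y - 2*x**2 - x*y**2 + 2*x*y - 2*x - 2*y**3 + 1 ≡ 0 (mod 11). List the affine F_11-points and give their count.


Affine F_11-points: {(0, 8), (1, 4), (2, 0), (2, 10), (3, 5), (4, 5), (4, 10), (5, 9), (6, 8), (8, 0), (9, 1)}; count = 11.

For each of the 121 pairs (x, y) ∈ F_11², evaluate f(x, y) mod 11. Record the zeros.
  x = 0: [0↦1, 1↦10, 2↦7, 3↦2, 4↦5, 5↦4, 6↦9, 7↦8, 8↦0, 9↦6, 10↦3]  zeros at y ∈ {8}
  x = 1: [0↦8, 1↦6, 2↦1, 3↦3, 4↦0, 5↦2, 6↦8, 7↦6, 8↦6, 9↦7, 10↦8]  zeros at y ∈ {4}
  x = 2: [0↦0, 1↦7, 2↦9, 3↦5, 4↦5, 5↦8, 6↦2, 7↦8, 8↦3, 9↦8, 10↦0]  zeros at y ∈ {0, 10}
  x = 3: [0↦10, 1↦2, 2↦9, 3↦8, 4↦9, 5↦0, 6↦2, 7↦3, 8↦2, 9↦9, 10↦1]  zeros at y ∈ {5}
  x = 4: [0↦5, 1↦2, 2↦1, 3↦1, 4↦1, 5↦0, 6↦8, 7↦2, 8↦3, 9↦10, 10↦0]  zeros at y ∈ {5, 10}
  x = 5: [0↦7, 1↦7, 2↦7, 3↦6, 4↦3, 5↦8, 6↦9, 7↦5, 8↦6, 9↦0, 10↦8]  zeros at y ∈ {9}
  x = 6: [0↦5, 1↦6, 2↦5, 3↦1, 4↦4, 5↦2, 6↦5, 7↦1, 8↦0, 9↦1, 10↦3]  zeros at y ∈ {8}
  x = 7: [0↦10, 1↦10, 2↦6, 3↦8, 4↦4, 5↦4, 6↦7, 7↦1, 8↦7, 9↦2, 10↦7]  zeros at y ∈ ∅
  x = 8: [0↦0, 1↦8, 2↦10, 3↦5, 4↦3, 5↦3, 6↦4, 7↦5, 8↦5, 9↦3, 10↦9]  zeros at y ∈ {0}
  x = 9: [0↦8, 1↦0, 2↦6, 3↦3, 4↦1, 5↦10, 6↦7, 7↦2, 8↦5, 9↦4, 10↦9]  zeros at y ∈ {1}
  x = 10: [0↦1, 1↦8, 2↦5, 3↦2, 4↦9, 5↦3, 6↦5, 7↦3, 8↦7, 9↦5, 10↦7]  zeros at y ∈ ∅
Collecting zeros: affine points = {(0, 8), (1, 4), (2, 0), (2, 10), (3, 5), (4, 5), (4, 10), (5, 9), (6, 8), (8, 0), (9, 1)}.
Total count |C(F_11)_aff| = 11.


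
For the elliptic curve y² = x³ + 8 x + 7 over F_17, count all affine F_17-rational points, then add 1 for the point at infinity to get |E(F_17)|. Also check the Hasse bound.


Affine points = {(1, 4), (1, 13), (4, 1), (4, 16), (5, 6), (5, 11), (6, 4), (6, 13), (7, 7), (7, 10), (9, 3), (9, 14), (10, 4), (10, 13), (11, 7), (11, 10), (13, 8), (13, 9), (15, 0), (16, 7), (16, 10)}; affine count = 21; |E(F_17)| = 22.

Discriminant check: Δ ∝ 4a³ + 27b² = 4·8³ + 27·7² = 4·512 + 27·49 ≡ 5 (mod 17). Nonzero ⇒ E is nonsingular.
For each x ∈ F_17, compute rhs = x³ + 8·x + 7 mod 17, then count y ∈ F_17 with y² ≡ rhs.
  x = 0: rhs = 7, matching y values: none (0 points).
  x = 1: rhs = 16, matching y values: 4, 13 (2 points).
  x = 2: rhs = 14, matching y values: none (0 points).
  x = 3: rhs = 7, matching y values: none (0 points).
  x = 4: rhs = 1, matching y values: 1, 16 (2 points).
  x = 5: rhs = 2, matching y values: 6, 11 (2 points).
  x = 6: rhs = 16, matching y values: 4, 13 (2 points).
  x = 7: rhs = 15, matching y values: 7, 10 (2 points).
  x = 8: rhs = 5, matching y values: none (0 points).
  x = 9: rhs = 9, matching y values: 3, 14 (2 points).
  x = 10: rhs = 16, matching y values: 4, 13 (2 points).
  x = 11: rhs = 15, matching y values: 7, 10 (2 points).
  x = 12: rhs = 12, matching y values: none (0 points).
  x = 13: rhs = 13, matching y values: 8, 9 (2 points).
  x = 14: rhs = 7, matching y values: none (0 points).
  x = 15: rhs = 0, matching y values: 0 (1 points).
  x = 16: rhs = 15, matching y values: 7, 10 (2 points).
Total affine count: 21.
Full point count |E(F_17)| = 21 + 1 = 22.
Hasse bound: |22 − (17+1)| = |4| = 4 ≤ 2√17 ≈ 8.2462 ✓.


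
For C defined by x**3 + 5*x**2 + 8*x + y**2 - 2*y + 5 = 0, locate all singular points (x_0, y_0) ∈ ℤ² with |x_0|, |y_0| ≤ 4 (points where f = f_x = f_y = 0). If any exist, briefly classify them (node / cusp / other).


Singular points: {(-2, 1)}; classification: node.

Compute partial derivatives:
  f_x = 3*x**2 + 10*x + 8.
  f_y = 2*y - 2.
Scan x_0 ∈ {−4, ..., 4}. For each x_0, f_y(x_0, y) is a polynomial in y; find its integer roots y ∈ {−4, ..., 4}, then test f_x and f at those candidates.
  x = -4: f_y(-4, y) = 2*y - 2; vanishes at y ∈ {1}. (-4, 1): f_x = 16 ≠ 0.
  x = -3: f_y(-3, y) = 2*y - 2; vanishes at y ∈ {1}. (-3, 1): f_x = 5 ≠ 0.
  x = -2: f_y(-2, y) = 2*y - 2; vanishes at y ∈ {1}. (-2, 1): f_x = 0, f = 0 — SINGULAR.
  x = -1: f_y(-1, y) = 2*y - 2; vanishes at y ∈ {1}. (-1, 1): f_x = 1 ≠ 0.
  x = 0: f_y(0, y) = 2*y - 2; vanishes at y ∈ {1}. (0, 1): f_x = 8 ≠ 0.
  x = 1: f_y(1, y) = 2*y - 2; vanishes at y ∈ {1}. (1, 1): f_x = 21 ≠ 0.
  x = 2: f_y(2, y) = 2*y - 2; vanishes at y ∈ {1}. (2, 1): f_x = 40 ≠ 0.
  x = 3: f_y(3, y) = 2*y - 2; vanishes at y ∈ {1}. (3, 1): f_x = 65 ≠ 0.
  x = 4: f_y(4, y) = 2*y - 2; vanishes at y ∈ {1}. (4, 1): f_x = 96 ≠ 0.
Only singular point on the grid: (-2, 1).
Classify: substitute x = -2 + u, y = 1 + v and expand: f = u**3 - u**2 + v**2.
No constant or linear terms (consistent with a singular point). Quadratic part: -u**2 + v**2. Cubic part: u**3.
The quadratic part v**2 - u**2 = (v − u)(v + u) splits into two distinct linear factors, so there are two distinct tangent lines y − 1 = ±(x − -2) — this is a node (ordinary double point).
Classification: node.


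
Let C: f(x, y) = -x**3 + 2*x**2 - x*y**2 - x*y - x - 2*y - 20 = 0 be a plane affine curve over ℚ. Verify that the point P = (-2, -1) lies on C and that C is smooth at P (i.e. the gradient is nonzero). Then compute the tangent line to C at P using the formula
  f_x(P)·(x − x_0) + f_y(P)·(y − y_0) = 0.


Tangent line at P: -21*x - 4*y - 46 = 0.

Step 1: f(-2, -1) = 0, so P lies on C.
Step 2: partial derivatives
  f_x(x, y) = -3*x**2 + 4*x - y**2 - y - 1, f_y(x, y) = -2*x*y - x - 2.
  f_x(P) = -21, f_y(P) = -4 (gradient nonzero, so P is smooth).
Step 3: tangent line at P: -21·(x − -2) + -4·(y − -1) = 0.
Expanding: -21*x - 4*y - 46 = 0.


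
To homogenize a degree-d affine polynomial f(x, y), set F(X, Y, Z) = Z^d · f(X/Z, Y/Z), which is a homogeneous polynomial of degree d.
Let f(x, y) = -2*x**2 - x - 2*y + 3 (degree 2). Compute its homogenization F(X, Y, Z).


F(X, Y, Z) = -2*X**2 - X*Z - 2*Y*Z + 3*Z**2

deg(f) = 2.
Substitute x = X/Z, y = Y/Z into f, then multiply by Z^2.
  monomial -2·x^2·y^0 ↦ -2·X^2·Y^0·Z^0.
  monomial -1·x^1·y^0 ↦ -1·X^1·Y^0·Z^1.
  monomial -2·x^0·y^1 ↦ -2·X^0·Y^1·Z^1.
  monomial 3·x^0·y^0 ↦ 3·X^0·Y^0·Z^2.
Collecting: F(X, Y, Z) = -2*X**2 - X*Z - 2*Y*Z + 3*Z**2.


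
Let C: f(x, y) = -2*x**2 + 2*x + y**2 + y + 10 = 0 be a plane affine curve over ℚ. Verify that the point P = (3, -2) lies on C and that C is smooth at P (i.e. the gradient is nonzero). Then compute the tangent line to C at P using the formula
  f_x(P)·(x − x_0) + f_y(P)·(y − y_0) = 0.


Tangent line at P: -10*x - 3*y + 24 = 0.

Step 1: f(3, -2) = 0, so P lies on C.
Step 2: partial derivatives
  f_x(x, y) = 2 - 4*x, f_y(x, y) = 2*y + 1.
  f_x(P) = -10, f_y(P) = -3 (gradient nonzero, so P is smooth).
Step 3: tangent line at P: -10·(x − 3) + -3·(y − -2) = 0.
Expanding: -10*x - 3*y + 24 = 0.


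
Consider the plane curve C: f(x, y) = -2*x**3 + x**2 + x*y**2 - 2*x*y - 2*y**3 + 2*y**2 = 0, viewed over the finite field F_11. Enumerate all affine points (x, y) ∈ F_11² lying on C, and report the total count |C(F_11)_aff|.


Affine F_11-points: {(0, 0), (0, 1), (3, 7), (4, 4), (5, 7), (6, 0), (6, 5), (6, 10), (8, 1), (8, 2), (9, 1), (9, 3), (9, 7)}; count = 13.

For each of the 121 pairs (x, y) ∈ F_11², evaluate f(x, y) mod 11. Record the zeros.
  x = 0: [0↦0, 1↦0, 2↦3, 3↦8, 4↦3, 5↦9, 6↦3, 7↦6, 8↦6, 9↦2, 10↦4]  zeros at y ∈ {0, 1}
  x = 1: [0↦10, 1↦9, 2↦2, 3↦10, 4↦10, 5↦1, 6↦4, 7↦7, 8↦9, 9↦9, 10↦6]  zeros at y ∈ ∅
  x = 2: [0↦10, 1↦8, 2↦2, 3↦2, 4↦7, 5↦5, 6↦6, 7↦9, 8↦2, 9↦6, 10↦9]  zeros at y ∈ ∅
  x = 3: [0↦10, 1↦7, 2↦2, 3↦5, 4↦4, 5↦9, 6↦8, 7↦0, 8↦6, 9↦3, 10↦1]  zeros at y ∈ {7}
  x = 4: [0↦9, 1↦5, 2↦1, 3↦7, 4↦0, 5↦1, 6↦9, 7↦1, 8↦9, 9↦10, 10↦3]  zeros at y ∈ {4}
  x = 5: [0↦6, 1↦1, 2↦9, 3↦7, 4↦5, 5↦2, 6↦8, 7↦0, 8↦10, 9↦4, 10↦3]  zeros at y ∈ {7}
  x = 6: [0↦0, 1↦5, 2↦3, 3↦4, 4↦7, 5↦0, 6↦4, 7↦7, 8↦8, 9↦6, 10↦0]  zeros at y ∈ {0, 5, 10}
  x = 7: [0↦1, 1↦5, 2↦4, 3↦8, 4↦5, 5↦5, 6↦7, 7↦10, 8↦2, 9↦4, 10↦4]  zeros at y ∈ ∅
  x = 8: [0↦8, 1↦0, 2↦0, 3↦7, 4↦9, 5↦5, 6↦5, 7↦8, 8↦2, 9↦8, 10↦3]  zeros at y ∈ {1, 2}
  x = 9: [0↦9, 1↦0, 2↦1, 3↦0, 4↦7, 5↦10, 6↦8, 7↦0, 8↦7, 9↦6, 10↦7]  zeros at y ∈ {1, 3, 7}
  x = 10: [0↦3, 1↦4, 2↦6, 3↦8, 4↦9, 5↦8, 6↦4, 7↦7, 8↦5, 9↦8, 10↦4]  zeros at y ∈ ∅
Collecting zeros: affine points = {(0, 0), (0, 1), (3, 7), (4, 4), (5, 7), (6, 0), (6, 5), (6, 10), (8, 1), (8, 2), (9, 1), (9, 3), (9, 7)}.
Total count |C(F_11)_aff| = 13.


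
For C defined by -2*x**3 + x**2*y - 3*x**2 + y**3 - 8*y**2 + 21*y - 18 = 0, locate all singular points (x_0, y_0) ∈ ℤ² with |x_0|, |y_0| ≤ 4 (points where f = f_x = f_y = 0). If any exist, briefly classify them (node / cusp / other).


Singular points: {(0, 3)}; classification: cusp.

Compute partial derivatives:
  f_x = -6*x**2 + 2*x*y - 6*x.
  f_y = x**2 + 3*y**2 - 16*y + 21.
Scan x_0 ∈ {−4, ..., 4}. For each x_0, f_y(x_0, y) is a polynomial in y; find its integer roots y ∈ {−4, ..., 4}, then test f_x and f at those candidates.
  x = -4: f_y(-4, y) = 3*y**2 - 16*y + 37; no integer root y with |y| ≤ 4.
  x = -3: f_y(-3, y) = 3*y**2 - 16*y + 30; no integer root y with |y| ≤ 4.
  x = -2: f_y(-2, y) = 3*y**2 - 16*y + 25; no integer root y with |y| ≤ 4.
  x = -1: f_y(-1, y) = 3*y**2 - 16*y + 22; no integer root y with |y| ≤ 4.
  x = 0: f_y(0, y) = 3*y**2 - 16*y + 21; vanishes at y ∈ {3}. (0, 3): f_x = 0, f = 0 — SINGULAR.
  x = 1: f_y(1, y) = 3*y**2 - 16*y + 22; no integer root y with |y| ≤ 4.
  x = 2: f_y(2, y) = 3*y**2 - 16*y + 25; no integer root y with |y| ≤ 4.
  x = 3: f_y(3, y) = 3*y**2 - 16*y + 30; no integer root y with |y| ≤ 4.
  x = 4: f_y(4, y) = 3*y**2 - 16*y + 37; no integer root y with |y| ≤ 4.
Only singular point on the grid: (0, 3).
Classify: substitute x = 0 + u, y = 3 + v and expand: f = -2*u**3 + u**2*v + v**3 + v**2.
No constant or linear terms (consistent with a singular point). Quadratic part: v**2. Cubic part: -2*u**3 + u**2*v + v**3.
The quadratic part v**2 is a perfect square, so there is a single (double) tangent line v = 0, i.e. y = 3. Restricting the cubic part to that line (v = 0) leaves -2*u**3 ≠ 0, so f is not divisible by v and the branch is v² ≈ 2*u**3 to lowest order — this is a cusp.
Classification: cusp.


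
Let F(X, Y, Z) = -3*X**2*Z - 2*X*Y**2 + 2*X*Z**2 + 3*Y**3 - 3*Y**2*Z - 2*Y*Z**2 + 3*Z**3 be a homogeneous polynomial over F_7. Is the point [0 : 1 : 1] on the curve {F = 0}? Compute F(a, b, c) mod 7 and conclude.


F(0,1,1) ≡ 1 (mod 7); P is NOT on the curve.

Evaluate F(0, 1, 1) term-by-term (mod 7).
  -3*X**2*Z ↦ -3·0·1·1 = 0
  -2*X*Y**2 ↦ -2·0·1·1 = 0
  2*X*Z**2 ↦ 2·0·1·1 = 0
  3*Y**3 ↦ 3·1·1·1 = 3
  -3*Y**2*Z ↦ -3·1·1·1 = -3
  -2*Y*Z**2 ↦ -2·1·1·1 = -2
  3*Z**3 ↦ 3·1·1·1 = 3
Sum: F(0, 1, 1) = (0) + (0) + (0) + (3) + (-3) + (-2) + (3) = 1.
Reducing mod 7: 1 ≡ 1 (mod 7).
Since F(a, b, c) ≡ 1 ≠ 0 (mod 7), P does NOT lie on the curve.


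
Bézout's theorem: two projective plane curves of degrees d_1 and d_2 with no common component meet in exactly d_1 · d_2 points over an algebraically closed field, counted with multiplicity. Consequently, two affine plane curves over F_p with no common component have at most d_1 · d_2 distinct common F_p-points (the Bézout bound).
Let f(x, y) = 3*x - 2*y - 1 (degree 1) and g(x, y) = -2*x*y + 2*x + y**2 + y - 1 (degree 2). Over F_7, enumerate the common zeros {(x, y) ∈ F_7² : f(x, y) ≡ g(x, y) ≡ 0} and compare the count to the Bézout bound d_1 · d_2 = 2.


Common zeros: {(2, 6)}; count = 1; Bézout bound = 2.

deg(f) = 1, deg(g) = 2, so Bézout bound = 2.
Scan x ∈ F_7. For each x, list the y ∈ F_7 with f(x, y) ≡ 0 and those with g(x, y) ≡ 0 (mod 7); the common zeros in that column are the intersection.
  x = 0: f ≡ 0 at y ∈ {3}; g ≡ 0 at y ∈ ∅; common: ∅.
  x = 1: f ≡ 0 at y ∈ {1}; g ≡ 0 at y ∈ {3, 5}; common: ∅.
  x = 2: f ≡ 0 at y ∈ {6}; g ≡ 0 at y ∈ {4, 6}; common: {6}.
  x = 3: f ≡ 0 at y ∈ {4}; g ≡ 0 at y ∈ ∅; common: ∅.
  x = 4: f ≡ 0 at y ∈ {2}; g ≡ 0 at y ∈ {0}; common: ∅.
  x = 5: f ≡ 0 at y ∈ {0}; g ≡ 0 at y ∈ ∅; common: ∅.
  x = 6: f ≡ 0 at y ∈ {5}; g ≡ 0 at y ∈ {2}; common: ∅.
Collecting: common zeros = {(2, 6)}, so the count is 1.
Comparison with the Bézout bound: 1 ≤ 2 = deg(f)·deg(g), as expected for curves with no common component (the affine F_7-count falls short of the bound because intersections may lie at infinity, over extension fields, or carry multiplicity).


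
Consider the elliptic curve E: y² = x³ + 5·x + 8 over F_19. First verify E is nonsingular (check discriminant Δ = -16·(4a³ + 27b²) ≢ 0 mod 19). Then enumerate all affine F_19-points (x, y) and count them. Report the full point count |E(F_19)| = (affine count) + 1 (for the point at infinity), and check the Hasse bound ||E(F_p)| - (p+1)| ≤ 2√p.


Affine points = {(2, 8), (2, 11), (4, 4), (4, 15), (5, 5), (5, 14), (6, 8), (6, 11), (7, 5), (7, 14), (8, 3), (8, 16), (11, 8), (11, 11), (13, 3), (13, 16), (15, 0), (16, 2), (16, 17), (17, 3), (17, 16)}; affine count = 21; |E(F_19)| = 22.

Discriminant check: Δ ∝ 4a³ + 27b² = 4·5³ + 27·8² = 4·125 + 27·64 ≡ 5 (mod 19). Nonzero ⇒ E is nonsingular.
For each x ∈ F_19, compute rhs = x³ + 5·x + 8 mod 19, then count y ∈ F_19 with y² ≡ rhs.
  x = 0: rhs = 8, matching y values: none (0 points).
  x = 1: rhs = 14, matching y values: none (0 points).
  x = 2: rhs = 7, matching y values: 8, 11 (2 points).
  x = 3: rhs = 12, matching y values: none (0 points).
  x = 4: rhs = 16, matching y values: 4, 15 (2 points).
  x = 5: rhs = 6, matching y values: 5, 14 (2 points).
  x = 6: rhs = 7, matching y values: 8, 11 (2 points).
  x = 7: rhs = 6, matching y values: 5, 14 (2 points).
  x = 8: rhs = 9, matching y values: 3, 16 (2 points).
  x = 9: rhs = 3, matching y values: none (0 points).
  x = 10: rhs = 13, matching y values: none (0 points).
  x = 11: rhs = 7, matching y values: 8, 11 (2 points).
  x = 12: rhs = 10, matching y values: none (0 points).
  x = 13: rhs = 9, matching y values: 3, 16 (2 points).
  x = 14: rhs = 10, matching y values: none (0 points).
  x = 15: rhs = 0, matching y values: 0 (1 points).
  x = 16: rhs = 4, matching y values: 2, 17 (2 points).
  x = 17: rhs = 9, matching y values: 3, 16 (2 points).
  x = 18: rhs = 2, matching y values: none (0 points).
Total affine count: 21.
Full point count |E(F_19)| = 21 + 1 = 22.
Hasse bound: |22 − (19+1)| = |2| = 2 ≤ 2√19 ≈ 8.7178 ✓.


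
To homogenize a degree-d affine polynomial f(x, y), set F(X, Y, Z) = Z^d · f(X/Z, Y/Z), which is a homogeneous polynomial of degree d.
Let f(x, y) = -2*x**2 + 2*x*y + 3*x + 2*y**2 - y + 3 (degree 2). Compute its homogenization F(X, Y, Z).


F(X, Y, Z) = -2*X**2 + 2*X*Y + 3*X*Z + 2*Y**2 - Y*Z + 3*Z**2

deg(f) = 2.
Substitute x = X/Z, y = Y/Z into f, then multiply by Z^2.
  monomial -2·x^2·y^0 ↦ -2·X^2·Y^0·Z^0.
  monomial 2·x^1·y^1 ↦ 2·X^1·Y^1·Z^0.
  monomial 3·x^1·y^0 ↦ 3·X^1·Y^0·Z^1.
  monomial 2·x^0·y^2 ↦ 2·X^0·Y^2·Z^0.
  monomial -1·x^0·y^1 ↦ -1·X^0·Y^1·Z^1.
  monomial 3·x^0·y^0 ↦ 3·X^0·Y^0·Z^2.
Collecting: F(X, Y, Z) = -2*X**2 + 2*X*Y + 3*X*Z + 2*Y**2 - Y*Z + 3*Z**2.


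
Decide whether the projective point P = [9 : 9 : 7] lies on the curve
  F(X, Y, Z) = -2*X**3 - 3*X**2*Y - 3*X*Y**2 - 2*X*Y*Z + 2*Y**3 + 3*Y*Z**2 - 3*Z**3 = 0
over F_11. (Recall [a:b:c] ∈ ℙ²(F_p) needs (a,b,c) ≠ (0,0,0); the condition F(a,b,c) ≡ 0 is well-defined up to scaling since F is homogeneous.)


F(9,9,7) ≡ 0 (mod 11); P is on the curve.

Evaluate F(9, 9, 7) term-by-term (mod 11).
  -2*X**3 ↦ -2·729·1·1 = -1458
  -3*X**2*Y ↦ -3·81·9·1 = -2187
  -3*X*Y**2 ↦ -3·9·81·1 = -2187
  -2*X*Y*Z ↦ -2·9·9·7 = -1134
  2*Y**3 ↦ 2·1·729·1 = 1458
  3*Y*Z**2 ↦ 3·1·9·49 = 1323
  -3*Z**3 ↦ -3·1·1·343 = -1029
Sum: F(9, 9, 7) = (-1458) + (-2187) + (-2187) + (-1134) + (1458) + (1323) + (-1029) = -5214.
Reducing mod 11: -5214 ≡ 0 (mod 11).
Since F(a, b, c) ≡ 0 (mod 11), P lies on the curve.


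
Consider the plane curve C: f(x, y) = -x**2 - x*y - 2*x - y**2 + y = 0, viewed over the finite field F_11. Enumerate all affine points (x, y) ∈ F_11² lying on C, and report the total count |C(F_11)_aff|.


Affine F_11-points: {(0, 0), (0, 1), (4, 9), (4, 10), (6, 7), (6, 10), (7, 7), (7, 9), (8, 1), (8, 3), (9, 0), (9, 3)}; count = 12.

For each of the 121 pairs (x, y) ∈ F_11², evaluate f(x, y) mod 11. Record the zeros.
  x = 0: [0↦0, 1↦0, 2↦9, 3↦5, 4↦10, 5↦2, 6↦3, 7↦2, 8↦10, 9↦5, 10↦9]  zeros at y ∈ {0, 1}
  x = 1: [0↦8, 1↦7, 2↦4, 3↦10, 4↦3, 5↦5, 6↦5, 7↦3, 8↦10, 9↦4, 10↦7]  zeros at y ∈ ∅
  x = 2: [0↦3, 1↦1, 2↦8, 3↦2, 4↦5, 5↦6, 6↦5, 7↦2, 8↦8, 9↦1, 10↦3]  zeros at y ∈ ∅
  x = 3: [0↦7, 1↦4, 2↦10, 3↦3, 4↦5, 5↦5, 6↦3, 7↦10, 8↦4, 9↦7, 10↦8]  zeros at y ∈ ∅
  x = 4: [0↦9, 1↦5, 2↦10, 3↦2, 4↦3, 5↦2, 6↦10, 7↦5, 8↦9, 9↦0, 10↦0]  zeros at y ∈ {9, 10}
  x = 5: [0↦9, 1↦4, 2↦8, 3↦10, 4↦10, 5↦8, 6↦4, 7↦9, 8↦1, 9↦2, 10↦1]  zeros at y ∈ ∅
  x = 6: [0↦7, 1↦1, 2↦4, 3↦5, 4↦4, 5↦1, 6↦7, 7↦0, 8↦2, 9↦2, 10↦0]  zeros at y ∈ {7, 10}
  x = 7: [0↦3, 1↦7, 2↦9, 3↦9, 4↦7, 5↦3, 6↦8, 7↦0, 8↦1, 9↦0, 10↦8]  zeros at y ∈ {7, 9}
  x = 8: [0↦8, 1↦0, 2↦1, 3↦0, 4↦8, 5↦3, 6↦7, 7↦9, 8↦9, 9↦7, 10↦3]  zeros at y ∈ {1, 3}
  x = 9: [0↦0, 1↦2, 2↦2, 3↦0, 4↦7, 5↦1, 6↦4, 7↦5, 8↦4, 9↦1, 10↦7]  zeros at y ∈ {0, 3}
  x = 10: [0↦1, 1↦2, 2↦1, 3↦9, 4↦4, 5↦8, 6↦10, 7↦10, 8↦8, 9↦4, 10↦9]  zeros at y ∈ ∅
Collecting zeros: affine points = {(0, 0), (0, 1), (4, 9), (4, 10), (6, 7), (6, 10), (7, 7), (7, 9), (8, 1), (8, 3), (9, 0), (9, 3)}.
Total count |C(F_11)_aff| = 12.


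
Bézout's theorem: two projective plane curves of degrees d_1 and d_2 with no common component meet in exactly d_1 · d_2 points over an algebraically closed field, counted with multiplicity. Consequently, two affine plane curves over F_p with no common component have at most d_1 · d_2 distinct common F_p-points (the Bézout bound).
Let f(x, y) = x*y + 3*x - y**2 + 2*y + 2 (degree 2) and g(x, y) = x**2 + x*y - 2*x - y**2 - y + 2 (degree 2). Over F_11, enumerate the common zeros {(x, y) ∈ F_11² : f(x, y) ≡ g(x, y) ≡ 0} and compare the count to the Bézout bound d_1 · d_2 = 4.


Common zeros: ∅; count = 0; Bézout bound = 4.

deg(f) = 2, deg(g) = 2, so Bézout bound = 4.
Scan x ∈ F_11. For each x, list the y ∈ F_11 with f(x, y) ≡ 0 and those with g(x, y) ≡ 0 (mod 11); the common zeros in that column are the intersection.
  x = 0: f ≡ 0 at y ∈ {6, 7}; g ≡ 0 at y ∈ {1, 9}; common: ∅.
  x = 1: f ≡ 0 at y ∈ ∅; g ≡ 0 at y ∈ {1, 10}; common: ∅.
  x = 2: f ≡ 0 at y ∈ {1, 3}; g ≡ 0 at y ∈ {2, 10}; common: ∅.
  x = 3: f ≡ 0 at y ∈ {0, 5}; g ≡ 0 at y ∈ ∅; common: ∅.
  x = 4: f ≡ 0 at y ∈ {2, 4}; g ≡ 0 at y ∈ {5, 9}; common: ∅.
  x = 5: f ≡ 0 at y ∈ ∅; g ≡ 0 at y ∈ ∅; common: ∅.
  x = 6: f ≡ 0 at y ∈ {9, 10}; g ≡ 0 at y ∈ ∅; common: ∅.
  x = 7: f ≡ 0 at y ∈ ∅; g ≡ 0 at y ∈ ∅; common: ∅.
  x = 8: f ≡ 0 at y ∈ ∅; g ≡ 0 at y ∈ ∅; common: ∅.
  x = 9: f ≡ 0 at y ∈ ∅; g ≡ 0 at y ∈ {2, 6}; common: ∅.
  x = 10: f ≡ 0 at y ∈ ∅; g ≡ 0 at y ∈ ∅; common: ∅.
Collecting: common zeros = ∅, so the count is 0.
Comparison with the Bézout bound: 0 ≤ 4 = deg(f)·deg(g), as expected for curves with no common component (the affine F_11-count falls short of the bound because intersections may lie at infinity, over extension fields, or carry multiplicity).


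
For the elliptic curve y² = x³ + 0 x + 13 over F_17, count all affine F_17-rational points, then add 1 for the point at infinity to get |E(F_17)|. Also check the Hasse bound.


Affine points = {(0, 8), (0, 9), (2, 2), (2, 15), (4, 3), (4, 14), (5, 6), (5, 11), (6, 5), (6, 12), (7, 4), (7, 13), (8, 7), (8, 10), (11, 1), (11, 16), (13, 0)}; affine count = 17; |E(F_17)| = 18.

Discriminant check: Δ ∝ 4a³ + 27b² = 4·0³ + 27·13² = 4·0 + 27·169 ≡ 7 (mod 17). Nonzero ⇒ E is nonsingular.
For each x ∈ F_17, compute rhs = x³ + 0·x + 13 mod 17, then count y ∈ F_17 with y² ≡ rhs.
  x = 0: rhs = 13, matching y values: 8, 9 (2 points).
  x = 1: rhs = 14, matching y values: none (0 points).
  x = 2: rhs = 4, matching y values: 2, 15 (2 points).
  x = 3: rhs = 6, matching y values: none (0 points).
  x = 4: rhs = 9, matching y values: 3, 14 (2 points).
  x = 5: rhs = 2, matching y values: 6, 11 (2 points).
  x = 6: rhs = 8, matching y values: 5, 12 (2 points).
  x = 7: rhs = 16, matching y values: 4, 13 (2 points).
  x = 8: rhs = 15, matching y values: 7, 10 (2 points).
  x = 9: rhs = 11, matching y values: none (0 points).
  x = 10: rhs = 10, matching y values: none (0 points).
  x = 11: rhs = 1, matching y values: 1, 16 (2 points).
  x = 12: rhs = 7, matching y values: none (0 points).
  x = 13: rhs = 0, matching y values: 0 (1 points).
  x = 14: rhs = 3, matching y values: none (0 points).
  x = 15: rhs = 5, matching y values: none (0 points).
  x = 16: rhs = 12, matching y values: none (0 points).
Total affine count: 17.
Full point count |E(F_17)| = 17 + 1 = 18.
Hasse bound: |18 − (17+1)| = |0| = 0 ≤ 2√17 ≈ 8.2462 ✓.


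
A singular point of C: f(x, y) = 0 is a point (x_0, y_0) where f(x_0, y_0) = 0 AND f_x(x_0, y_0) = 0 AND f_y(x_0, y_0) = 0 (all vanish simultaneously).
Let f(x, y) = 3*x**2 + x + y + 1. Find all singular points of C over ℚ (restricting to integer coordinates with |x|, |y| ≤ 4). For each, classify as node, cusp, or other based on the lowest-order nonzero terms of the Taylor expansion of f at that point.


No singular points in the scanned grid; C is smooth there.

Compute partial derivatives:
  f_x = 6*x + 1.
  f_y = 1.
f_y = 1 is a nonzero constant, so f_y never vanishes: no point (x, y) can satisfy f = f_x = f_y = 0. In particular no (x, y) ∈ {−4, ..., 4}² is singular; the curve is smooth.


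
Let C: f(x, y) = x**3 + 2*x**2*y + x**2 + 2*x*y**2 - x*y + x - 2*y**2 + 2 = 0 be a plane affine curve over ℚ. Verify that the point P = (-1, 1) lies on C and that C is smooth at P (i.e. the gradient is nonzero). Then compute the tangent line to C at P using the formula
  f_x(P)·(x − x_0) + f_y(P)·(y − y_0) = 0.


Tangent line at P: -x - 5*y + 4 = 0.

Step 1: f(-1, 1) = 0, so P lies on C.
Step 2: partial derivatives
  f_x(x, y) = 3*x**2 + 4*x*y + 2*x + 2*y**2 - y + 1, f_y(x, y) = 2*x**2 + 4*x*y - x - 4*y.
  f_x(P) = -1, f_y(P) = -5 (gradient nonzero, so P is smooth).
Step 3: tangent line at P: -1·(x − -1) + -5·(y − 1) = 0.
Expanding: -x - 5*y + 4 = 0.


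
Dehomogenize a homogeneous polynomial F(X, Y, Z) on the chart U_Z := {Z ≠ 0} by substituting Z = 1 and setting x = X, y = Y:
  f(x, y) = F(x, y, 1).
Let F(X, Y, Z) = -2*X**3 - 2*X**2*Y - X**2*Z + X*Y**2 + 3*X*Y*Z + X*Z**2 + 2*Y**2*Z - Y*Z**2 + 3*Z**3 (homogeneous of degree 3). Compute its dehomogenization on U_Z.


f(x, y) = -2*x**3 - 2*x**2*y - x**2 + x*y**2 + 3*x*y + x + 2*y**2 - y + 3

On U_Z we set Z = 1. Each monomial c·X^i·Y^j·Z^k in F becomes c·x^i·y^j·1^k = c·x^i·y^j.
Substituting Z = 1: F(X, Y, 1) = -2*x**3 - 2*x**2*y - x**2 + x*y**2 + 3*x*y + x + 2*y**2 - y + 3.
Note: deg(f) ≤ deg(F) = 3; strict inequality happens when F is divisible by Z (lost terms).


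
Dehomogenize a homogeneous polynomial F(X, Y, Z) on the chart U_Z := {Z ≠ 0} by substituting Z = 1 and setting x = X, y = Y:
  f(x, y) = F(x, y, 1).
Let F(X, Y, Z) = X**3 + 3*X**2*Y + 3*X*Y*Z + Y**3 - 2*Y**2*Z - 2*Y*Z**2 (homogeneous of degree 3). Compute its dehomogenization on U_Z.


f(x, y) = x**3 + 3*x**2*y + 3*x*y + y**3 - 2*y**2 - 2*y

On U_Z we set Z = 1. Each monomial c·X^i·Y^j·Z^k in F becomes c·x^i·y^j·1^k = c·x^i·y^j.
Substituting Z = 1: F(X, Y, 1) = x**3 + 3*x**2*y + 3*x*y + y**3 - 2*y**2 - 2*y.
Note: deg(f) ≤ deg(F) = 3; strict inequality happens when F is divisible by Z (lost terms).


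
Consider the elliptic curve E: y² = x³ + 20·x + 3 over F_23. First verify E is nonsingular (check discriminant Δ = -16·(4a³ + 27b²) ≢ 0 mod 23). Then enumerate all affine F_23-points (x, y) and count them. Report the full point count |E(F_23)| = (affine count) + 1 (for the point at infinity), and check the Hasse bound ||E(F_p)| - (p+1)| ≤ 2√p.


Affine points = {(0, 7), (0, 16), (1, 1), (1, 22), (4, 3), (4, 20), (7, 7), (7, 16), (8, 10), (8, 13), (11, 6), (11, 17), (12, 4), (12, 19), (16, 7), (16, 16), (17, 9), (17, 14), (18, 10), (18, 13), (20, 10), (20, 13), (21, 1), (21, 22)}; affine count = 24; |E(F_23)| = 25.

Discriminant check: Δ ∝ 4a³ + 27b² = 4·20³ + 27·3² = 4·8000 + 27·9 ≡ 20 (mod 23). Nonzero ⇒ E is nonsingular.
For each x ∈ F_23, compute rhs = x³ + 20·x + 3 mod 23, then count y ∈ F_23 with y² ≡ rhs.
  x = 0: rhs = 3, matching y values: 7, 16 (2 points).
  x = 1: rhs = 1, matching y values: 1, 22 (2 points).
  x = 2: rhs = 5, matching y values: none (0 points).
  x = 3: rhs = 21, matching y values: none (0 points).
  x = 4: rhs = 9, matching y values: 3, 20 (2 points).
  x = 5: rhs = 21, matching y values: none (0 points).
  x = 6: rhs = 17, matching y values: none (0 points).
  x = 7: rhs = 3, matching y values: 7, 16 (2 points).
  x = 8: rhs = 8, matching y values: 10, 13 (2 points).
  x = 9: rhs = 15, matching y values: none (0 points).
  x = 10: rhs = 7, matching y values: none (0 points).
  x = 11: rhs = 13, matching y values: 6, 17 (2 points).
  x = 12: rhs = 16, matching y values: 4, 19 (2 points).
  x = 13: rhs = 22, matching y values: none (0 points).
  x = 14: rhs = 14, matching y values: none (0 points).
  x = 15: rhs = 21, matching y values: none (0 points).
  x = 16: rhs = 3, matching y values: 7, 16 (2 points).
  x = 17: rhs = 12, matching y values: 9, 14 (2 points).
  x = 18: rhs = 8, matching y values: 10, 13 (2 points).
  x = 19: rhs = 20, matching y values: none (0 points).
  x = 20: rhs = 8, matching y values: 10, 13 (2 points).
  x = 21: rhs = 1, matching y values: 1, 22 (2 points).
  x = 22: rhs = 5, matching y values: none (0 points).
Total affine count: 24.
Full point count |E(F_23)| = 24 + 1 = 25.
Hasse bound: |25 − (23+1)| = |1| = 1 ≤ 2√23 ≈ 9.5917 ✓.


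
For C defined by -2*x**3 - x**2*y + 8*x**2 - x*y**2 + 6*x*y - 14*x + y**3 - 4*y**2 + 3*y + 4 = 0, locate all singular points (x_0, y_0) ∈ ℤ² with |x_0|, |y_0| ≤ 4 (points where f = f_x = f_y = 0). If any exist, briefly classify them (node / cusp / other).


Singular points: {(1, 2)}; classification: cusp.

Compute partial derivatives:
  f_x = -6*x**2 - 2*x*y + 16*x - y**2 + 6*y - 14.
  f_y = -x**2 - 2*x*y + 6*x + 3*y**2 - 8*y + 3.
Scan x_0 ∈ {−4, ..., 4}. For each x_0, f_y(x_0, y) is a polynomial in y; find its integer roots y ∈ {−4, ..., 4}, then test f_x and f at those candidates.
  x = -4: f_y(-4, y) = 3*y**2 - 37; no integer root y with |y| ≤ 4.
  x = -3: f_y(-3, y) = 3*y**2 - 2*y - 24; no integer root y with |y| ≤ 4.
  x = -2: f_y(-2, y) = 3*y**2 - 4*y - 13; no integer root y with |y| ≤ 4.
  x = -1: f_y(-1, y) = 3*y**2 - 6*y - 4; no integer root y with |y| ≤ 4.
  x = 0: f_y(0, y) = 3*y**2 - 8*y + 3; no integer root y with |y| ≤ 4.
  x = 1: f_y(1, y) = 3*y**2 - 10*y + 8; vanishes at y ∈ {2}. (1, 2): f_x = 0, f = 0 — SINGULAR.
  x = 2: f_y(2, y) = 3*y**2 - 12*y + 11; no integer root y with |y| ≤ 4.
  x = 3: f_y(3, y) = 3*y**2 - 14*y + 12; no integer root y with |y| ≤ 4.
  x = 4: f_y(4, y) = 3*y**2 - 16*y + 11; no integer root y with |y| ≤ 4.
Only singular point on the grid: (1, 2).
Classify: substitute x = 1 + u, y = 2 + v and expand: f = -2*u**3 - u**2*v - u*v**2 + v**3 + v**2.
No constant or linear terms (consistent with a singular point). Quadratic part: v**2. Cubic part: -2*u**3 - u**2*v - u*v**2 + v**3.
The quadratic part v**2 is a perfect square, so there is a single (double) tangent line v = 0, i.e. y = 2. Restricting the cubic part to that line (v = 0) leaves -2*u**3 ≠ 0, so f is not divisible by v and the branch is v² ≈ 2*u**3 to lowest order — this is a cusp.
Classification: cusp.


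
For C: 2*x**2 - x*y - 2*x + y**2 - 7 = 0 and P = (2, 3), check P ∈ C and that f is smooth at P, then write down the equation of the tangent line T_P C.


Tangent line at P: 3*x + 4*y - 18 = 0.

Step 1: f(2, 3) = 0, so P lies on C.
Step 2: partial derivatives
  f_x(x, y) = 4*x - y - 2, f_y(x, y) = -x + 2*y.
  f_x(P) = 3, f_y(P) = 4 (gradient nonzero, so P is smooth).
Step 3: tangent line at P: 3·(x − 2) + 4·(y − 3) = 0.
Expanding: 3*x + 4*y - 18 = 0.


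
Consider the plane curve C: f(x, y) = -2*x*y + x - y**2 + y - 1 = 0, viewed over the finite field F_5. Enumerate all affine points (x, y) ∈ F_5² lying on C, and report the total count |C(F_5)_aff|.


Affine F_5-points: {(1, 0), (1, 4), (4, 1), (4, 2)}; count = 4.

For each of the 25 pairs (x, y) ∈ F_5², evaluate f(x, y) mod 5. Record the zeros.
  x = 0: [0↦4, 1↦4, 2↦2, 3↦3, 4↦2]  zeros at y ∈ ∅
  x = 1: [0↦0, 1↦3, 2↦4, 3↦3, 4↦0]  zeros at y ∈ {0, 4}
  x = 2: [0↦1, 1↦2, 2↦1, 3↦3, 4↦3]  zeros at y ∈ ∅
  x = 3: [0↦2, 1↦1, 2↦3, 3↦3, 4↦1]  zeros at y ∈ ∅
  x = 4: [0↦3, 1↦0, 2↦0, 3↦3, 4↦4]  zeros at y ∈ {1, 2}
Collecting zeros: affine points = {(1, 0), (1, 4), (4, 1), (4, 2)}.
Total count |C(F_5)_aff| = 4.


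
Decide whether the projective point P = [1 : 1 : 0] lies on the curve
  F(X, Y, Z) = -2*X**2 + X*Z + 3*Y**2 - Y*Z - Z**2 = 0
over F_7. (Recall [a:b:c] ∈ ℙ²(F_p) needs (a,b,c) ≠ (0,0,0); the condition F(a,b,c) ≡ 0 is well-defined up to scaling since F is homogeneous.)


F(1,1,0) ≡ 1 (mod 7); P is NOT on the curve.

Evaluate F(1, 1, 0) term-by-term (mod 7).
  -2*X**2 ↦ -2·1·1·1 = -2
  X*Z ↦ 1·1·1·0 = 0
  3*Y**2 ↦ 3·1·1·1 = 3
  -Y*Z ↦ -1·1·1·0 = 0
  -Z**2 ↦ -1·1·1·0 = 0
Sum: F(1, 1, 0) = (-2) + (0) + (3) + (0) + (0) = 1.
Reducing mod 7: 1 ≡ 1 (mod 7).
Since F(a, b, c) ≡ 1 ≠ 0 (mod 7), P does NOT lie on the curve.


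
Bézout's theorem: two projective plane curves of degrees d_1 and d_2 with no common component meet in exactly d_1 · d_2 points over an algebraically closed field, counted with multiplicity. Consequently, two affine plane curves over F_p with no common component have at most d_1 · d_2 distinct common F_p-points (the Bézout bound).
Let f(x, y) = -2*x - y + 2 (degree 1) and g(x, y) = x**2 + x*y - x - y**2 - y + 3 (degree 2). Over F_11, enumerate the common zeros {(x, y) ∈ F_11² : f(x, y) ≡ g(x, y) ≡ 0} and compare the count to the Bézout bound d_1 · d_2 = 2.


Common zeros: ∅; count = 0; Bézout bound = 2.

deg(f) = 1, deg(g) = 2, so Bézout bound = 2.
Scan x ∈ F_11. For each x, list the y ∈ F_11 with f(x, y) ≡ 0 and those with g(x, y) ≡ 0 (mod 11); the common zeros in that column are the intersection.
  x = 0: f ≡ 0 at y ∈ {2}; g ≡ 0 at y ∈ ∅; common: ∅.
  x = 1: f ≡ 0 at y ∈ {0}; g ≡ 0 at y ∈ {5, 6}; common: ∅.
  x = 2: f ≡ 0 at y ∈ {9}; g ≡ 0 at y ∈ ∅; common: ∅.
  x = 3: f ≡ 0 at y ∈ {7}; g ≡ 0 at y ∈ ∅; common: ∅.
  x = 4: f ≡ 0 at y ∈ {5}; g ≡ 0 at y ∈ {4, 10}; common: ∅.
  x = 5: f ≡ 0 at y ∈ {3}; g ≡ 0 at y ∈ {6, 9}; common: ∅.
  x = 6: f ≡ 0 at y ∈ {1}; g ≡ 0 at y ∈ {0, 5}; common: ∅.
  x = 7: f ≡ 0 at y ∈ {10}; g ≡ 0 at y ∈ ∅; common: ∅.
  x = 8: f ≡ 0 at y ∈ {8}; g ≡ 0 at y ∈ ∅; common: ∅.
  x = 9: f ≡ 0 at y ∈ {6}; g ≡ 0 at y ∈ {9, 10}; common: ∅.
  x = 10: f ≡ 0 at y ∈ {4}; g ≡ 0 at y ∈ ∅; common: ∅.
Collecting: common zeros = ∅, so the count is 0.
Comparison with the Bézout bound: 0 ≤ 2 = deg(f)·deg(g), as expected for curves with no common component (the affine F_11-count falls short of the bound because intersections may lie at infinity, over extension fields, or carry multiplicity).
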